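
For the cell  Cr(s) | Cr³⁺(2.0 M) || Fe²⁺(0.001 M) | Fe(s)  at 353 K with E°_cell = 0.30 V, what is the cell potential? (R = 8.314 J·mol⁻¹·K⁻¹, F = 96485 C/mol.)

Balancing electrons gives n = 6; the reaction quotient is Q = [Cr³⁺]^2/[Fe²⁺]^3 = 4 × 10^9.
E = E° − (RT/nF) ln Q = 0.30 − (8.314×353)/(6×96485) × (22.110) = 0.300 − 0.112 = 0.188 V.

0.188 V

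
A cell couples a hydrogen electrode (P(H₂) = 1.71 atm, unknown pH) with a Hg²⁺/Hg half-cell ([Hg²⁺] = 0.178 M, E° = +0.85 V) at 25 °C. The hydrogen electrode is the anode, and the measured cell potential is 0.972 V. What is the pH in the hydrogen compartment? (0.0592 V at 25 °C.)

pH = 2.32

E°_cell = 0.85 V and n = 2.
log Q = n(E° − E)/0.0592 = 2×(0.85 − 0.972)/0.0592 = -4.122.
With Q = [H⁺]^2 / ([Hg²⁺]·P(H₂)), solving for [H⁺] gives log[H⁺] = -2.319, so pH = 2.32.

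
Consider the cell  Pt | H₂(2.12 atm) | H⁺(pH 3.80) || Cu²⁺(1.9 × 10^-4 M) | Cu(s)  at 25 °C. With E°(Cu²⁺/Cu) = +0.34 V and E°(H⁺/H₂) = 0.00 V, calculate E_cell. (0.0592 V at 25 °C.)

0.46 V

The Cu²⁺/Cu couple is the cathode, so E°_cell = 0.34 V; n = 2.
[H⁺] = 10^(−3.80) = 1.6 × 10^-4 M, and Q = [H⁺]^2 / ([Cu²⁺]·P(H₂)) = 6.24 × 10^-5.
E = E° − (0.0592/2) log Q = 0.34 − (0.0592/2)(-4.205) = 0.464 V.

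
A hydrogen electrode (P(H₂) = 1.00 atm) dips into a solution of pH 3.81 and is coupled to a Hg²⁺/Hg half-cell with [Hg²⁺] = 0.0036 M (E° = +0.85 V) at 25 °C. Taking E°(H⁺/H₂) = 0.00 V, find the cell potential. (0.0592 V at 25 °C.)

1.00 V

The Hg²⁺/Hg couple is the cathode, so E°_cell = 0.85 V; n = 2.
[H⁺] = 10^(−3.81) = 1.5 × 10^-4 M, and Q = [H⁺]^2 / ([Hg²⁺]·P(H₂)) = 6.66 × 10^-6.
E = E° − (0.0592/2) log Q = 0.85 − (0.0592/2)(-5.176) = 1.003 V.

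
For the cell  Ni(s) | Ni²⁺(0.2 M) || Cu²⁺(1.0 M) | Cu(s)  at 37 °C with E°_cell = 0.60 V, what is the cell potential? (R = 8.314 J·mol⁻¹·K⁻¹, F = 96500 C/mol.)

Balancing electrons gives n = 2; the reaction quotient is Q = [Ni²⁺]/[Cu²⁺] = 0.200.
E = E° − (RT/nF) ln Q = 0.60 − (8.314×310)/(2×96500) × (-1.609) = 0.600 + 0.021 = 0.621 V.

0.621 V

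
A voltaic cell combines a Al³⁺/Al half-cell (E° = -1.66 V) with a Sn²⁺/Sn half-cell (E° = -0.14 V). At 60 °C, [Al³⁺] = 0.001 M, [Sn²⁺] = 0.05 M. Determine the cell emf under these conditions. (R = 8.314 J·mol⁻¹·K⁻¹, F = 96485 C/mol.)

The Sn²⁺/Sn couple has the higher reduction potential and acts as the cathode, so E°_cell = -0.14 − (-1.66) = 1.52 V.
Balancing electrons gives n = 6; the reaction quotient is Q = [Al³⁺]^2/[Sn²⁺]^3 = 0.00800.
E = E° − (RT/nF) ln Q = 1.52 − (8.314×333)/(6×96485) × (-4.828) = 1.520 + 0.023 = 1.543 V.

1.54 V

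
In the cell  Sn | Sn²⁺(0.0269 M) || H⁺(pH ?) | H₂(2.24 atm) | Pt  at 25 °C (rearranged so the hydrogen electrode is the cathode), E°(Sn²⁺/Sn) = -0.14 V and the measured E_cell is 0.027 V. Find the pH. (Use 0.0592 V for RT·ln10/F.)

E°_cell = 0.14 V and n = 2.
log Q = n(E° − E)/0.0592 = 2×(0.14 − 0.027)/0.0592 = 3.818.
With Q = [Sn²⁺]·P(H₂) / [H⁺]^2, solving for [H⁺] gives log[H⁺] = -2.519, so pH = 2.52.

pH = 2.52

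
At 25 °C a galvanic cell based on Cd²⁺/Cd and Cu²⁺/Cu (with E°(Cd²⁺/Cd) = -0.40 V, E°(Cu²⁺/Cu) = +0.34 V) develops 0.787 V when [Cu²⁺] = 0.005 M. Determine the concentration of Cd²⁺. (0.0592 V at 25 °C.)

From the Nernst equation, log Q = n(E° − E)/0.0592 = 2(0.74 − 0.787)/0.0592 = -1.588, so Q = 0.0258.
With Q = [Cd²⁺]/[Cu²⁺] and the known concentrations, [Cd²⁺] in the numerator gives [Cd²⁺] = 1.3 × 10^-4 M.

1.3 × 10^-4 M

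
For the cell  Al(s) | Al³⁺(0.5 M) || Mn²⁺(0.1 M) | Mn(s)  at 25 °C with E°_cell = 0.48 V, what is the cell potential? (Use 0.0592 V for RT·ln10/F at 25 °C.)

Balancing electrons gives n = 6; the reaction quotient is Q = [Al³⁺]^2/[Mn²⁺]^3 = 250.
At 25 °C, E = E° − (0.0592/n) log Q = 0.48 − (0.0592/6)(2.398) = 0.480 − 0.024 = 0.456 V.

0.456 V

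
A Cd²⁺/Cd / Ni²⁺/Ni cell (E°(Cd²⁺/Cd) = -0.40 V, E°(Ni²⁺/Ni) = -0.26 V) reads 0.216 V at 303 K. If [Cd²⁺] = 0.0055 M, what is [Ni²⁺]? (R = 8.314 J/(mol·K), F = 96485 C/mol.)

1.9 M

From the Nernst equation, ln Q = nF(E° − E)/RT = 2×96485×(0.14 − 0.216)/(8.314×303) = -5.822, so Q = 0.00296.
With Q = [Cd²⁺]/[Ni²⁺] and the known concentrations, [Ni²⁺] in the denominator gives [Ni²⁺] = 1.9 M.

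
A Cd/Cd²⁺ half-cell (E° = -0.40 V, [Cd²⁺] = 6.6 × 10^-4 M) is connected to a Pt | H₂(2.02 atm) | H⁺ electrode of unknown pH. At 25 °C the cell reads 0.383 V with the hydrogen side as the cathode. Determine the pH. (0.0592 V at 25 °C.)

pH = 1.72

E°_cell = 0.40 V and n = 2.
log Q = n(E° − E)/0.0592 = 2×(0.40 − 0.383)/0.0592 = 0.574.
With Q = [Cd²⁺]·P(H₂) / [H⁺]^2, solving for [H⁺] gives log[H⁺] = -1.725, so pH = 1.72.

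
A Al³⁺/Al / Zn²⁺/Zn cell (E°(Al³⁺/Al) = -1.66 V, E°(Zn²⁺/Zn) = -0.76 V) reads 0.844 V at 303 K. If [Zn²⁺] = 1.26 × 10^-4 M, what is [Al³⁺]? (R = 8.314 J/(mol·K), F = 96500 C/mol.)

8.8 × 10^-4 M

From the Nernst equation, ln Q = nF(E° − E)/RT = 6×96500×(0.90 − 0.844)/(8.314×303) = 12.871, so Q = 3.89 × 10^5.
With Q = [Al³⁺]^2/[Zn²⁺]^3 and the known concentrations, [Al³⁺]^2 in the numerator gives [Al³⁺] = 8.8 × 10^-4 M.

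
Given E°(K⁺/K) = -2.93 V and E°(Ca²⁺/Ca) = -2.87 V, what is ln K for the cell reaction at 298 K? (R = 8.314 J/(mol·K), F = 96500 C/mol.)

E°_cell = -2.87 − (-2.93) = 0.06 V, with n = 2 electrons transferred.
At equilibrium E = 0, so the Nernst equation gives ln K = nFE°/RT = (2)(96500)(0.06)/((8.314)(298)) = 4.67.

ln K = 4.7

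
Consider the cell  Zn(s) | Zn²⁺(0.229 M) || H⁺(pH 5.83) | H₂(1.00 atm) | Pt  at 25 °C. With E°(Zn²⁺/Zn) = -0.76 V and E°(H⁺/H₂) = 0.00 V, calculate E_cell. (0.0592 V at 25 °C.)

The hydrogen couple is the cathode, so E°_cell = 0.76 V; n = 2.
[H⁺] = 10^(−5.83) = 1.5 × 10^-6 M, and Q = [Zn²⁺]·P(H₂) / [H⁺]^2 = 1.05 × 10^11.
E = E° − (0.0592/2) log Q = 0.76 − (0.0592/2)(11.020) = 0.434 V.

0.43 V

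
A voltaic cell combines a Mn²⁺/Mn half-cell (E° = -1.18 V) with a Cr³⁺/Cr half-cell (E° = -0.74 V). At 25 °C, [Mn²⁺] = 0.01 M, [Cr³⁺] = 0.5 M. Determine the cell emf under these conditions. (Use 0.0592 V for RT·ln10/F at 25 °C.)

0.493 V

The Cr³⁺/Cr couple has the higher reduction potential and acts as the cathode, so E°_cell = -0.74 − (-1.18) = 0.44 V.
Balancing electrons gives n = 6; the reaction quotient is Q = [Mn²⁺]^3/[Cr³⁺]^2 = 4 × 10^-6.
At 25 °C, E = E° − (0.0592/n) log Q = 0.44 − (0.0592/6)(-5.398) = 0.440 + 0.053 = 0.493 V.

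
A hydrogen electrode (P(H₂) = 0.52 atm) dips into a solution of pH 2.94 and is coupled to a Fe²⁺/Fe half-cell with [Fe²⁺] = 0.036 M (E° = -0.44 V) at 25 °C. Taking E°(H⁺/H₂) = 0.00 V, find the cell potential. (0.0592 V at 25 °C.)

The hydrogen couple is the cathode, so E°_cell = 0.44 V; n = 2.
[H⁺] = 10^(−2.94) = 0.0011 M, and Q = [Fe²⁺]·P(H₂) / [H⁺]^2 = 1.42 × 10^4.
E = E° − (0.0592/2) log Q = 0.44 − (0.0592/2)(4.152) = 0.317 V.

0.32 V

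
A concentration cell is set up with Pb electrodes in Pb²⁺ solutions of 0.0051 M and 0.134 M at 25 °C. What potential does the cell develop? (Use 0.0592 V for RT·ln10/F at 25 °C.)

Both half-cells are Pb²⁺/Pb, so E°_cell = 0. The concentrated side is the cathode; the cell reaction moves Pb²⁺ from high to low concentration with n = 2.
Q = [Pb²⁺]_dilute/[Pb²⁺]_conc = 0.0051/0.134 = 0.0381.
E = 0 − (0.0592/2) log Q = −(0.0592/2)(-1.420) = 0.0420 V.

0.042 V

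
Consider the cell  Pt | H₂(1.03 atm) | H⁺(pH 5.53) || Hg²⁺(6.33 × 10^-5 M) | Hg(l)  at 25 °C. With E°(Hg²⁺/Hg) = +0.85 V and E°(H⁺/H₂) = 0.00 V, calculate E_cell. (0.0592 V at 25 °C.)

1.05 V

The Hg²⁺/Hg couple is the cathode, so E°_cell = 0.85 V; n = 2.
[H⁺] = 10^(−5.53) = 3 × 10^-6 M, and Q = [H⁺]^2 / ([Hg²⁺]·P(H₂)) = 1.34 × 10^-7.
E = E° − (0.0592/2) log Q = 0.85 − (0.0592/2)(-6.874) = 1.053 V.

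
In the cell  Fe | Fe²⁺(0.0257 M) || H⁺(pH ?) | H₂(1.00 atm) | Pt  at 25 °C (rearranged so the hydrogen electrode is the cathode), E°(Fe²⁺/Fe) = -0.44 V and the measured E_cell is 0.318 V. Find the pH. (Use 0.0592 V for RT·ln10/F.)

pH = 2.86

E°_cell = 0.44 V and n = 2.
log Q = n(E° − E)/0.0592 = 2×(0.44 − 0.318)/0.0592 = 4.122.
With Q = [Fe²⁺]·P(H₂) / [H⁺]^2, solving for [H⁺] gives log[H⁺] = -2.856, so pH = 2.86.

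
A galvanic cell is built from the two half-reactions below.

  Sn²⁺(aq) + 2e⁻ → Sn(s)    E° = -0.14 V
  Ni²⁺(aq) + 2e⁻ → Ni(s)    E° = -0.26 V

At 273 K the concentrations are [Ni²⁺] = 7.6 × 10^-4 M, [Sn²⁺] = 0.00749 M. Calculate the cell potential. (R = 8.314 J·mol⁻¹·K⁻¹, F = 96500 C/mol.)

0.147 V

The Sn²⁺/Sn couple has the higher reduction potential and acts as the cathode, so E°_cell = -0.14 − (-0.26) = 0.12 V.
Balancing electrons gives n = 2; the reaction quotient is Q = [Ni²⁺]/[Sn²⁺] = 0.101.
E = E° − (RT/nF) ln Q = 0.12 − (8.314×273)/(2×96500) × (-2.288) = 0.120 + 0.027 = 0.147 V.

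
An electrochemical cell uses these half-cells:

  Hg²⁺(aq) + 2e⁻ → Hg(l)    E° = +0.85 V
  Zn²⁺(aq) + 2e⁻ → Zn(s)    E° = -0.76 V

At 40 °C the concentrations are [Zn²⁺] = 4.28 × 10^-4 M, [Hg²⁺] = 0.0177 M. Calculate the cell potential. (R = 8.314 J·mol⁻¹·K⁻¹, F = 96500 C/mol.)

The Hg²⁺/Hg couple has the higher reduction potential and acts as the cathode, so E°_cell = +0.85 − (-0.76) = 1.61 V.
Balancing electrons gives n = 2; the reaction quotient is Q = [Zn²⁺]/[Hg²⁺] = 0.0242.
E = E° − (RT/nF) ln Q = 1.61 − (8.314×313)/(2×96500) × (-3.722) = 1.610 + 0.050 = 1.660 V.

1.66 V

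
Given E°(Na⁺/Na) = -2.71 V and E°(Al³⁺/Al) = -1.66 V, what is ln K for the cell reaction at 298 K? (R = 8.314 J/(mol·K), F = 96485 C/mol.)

ln K = 122.7

E°_cell = -1.66 − (-2.71) = 1.05 V, with n = 3 electrons transferred.
At equilibrium E = 0, so the Nernst equation gives ln K = nFE°/RT = (3)(96485)(1.05)/((8.314)(298)) = 122.67.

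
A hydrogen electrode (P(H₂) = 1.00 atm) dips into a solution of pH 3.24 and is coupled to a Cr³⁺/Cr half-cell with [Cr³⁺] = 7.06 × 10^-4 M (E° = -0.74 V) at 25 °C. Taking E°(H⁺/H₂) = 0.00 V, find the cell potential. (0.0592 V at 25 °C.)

0.61 V

The hydrogen couple is the cathode, so E°_cell = 0.74 V; n = 6.
[H⁺] = 10^(−3.24) = 5.8 × 10^-4 M, and Q = [Cr³⁺]^2·P(H₂)^3 / [H⁺]^6 = 1.37 × 10^13.
E = E° − (0.0592/6) log Q = 0.74 − (0.0592/6)(13.138) = 0.610 V.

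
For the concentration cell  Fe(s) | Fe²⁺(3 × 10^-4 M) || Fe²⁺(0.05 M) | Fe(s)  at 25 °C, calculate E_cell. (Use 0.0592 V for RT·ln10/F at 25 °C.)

Both half-cells are Fe²⁺/Fe, so E°_cell = 0. The concentrated side is the cathode; the cell reaction moves Fe²⁺ from high to low concentration with n = 2.
Q = [Fe²⁺]_dilute/[Fe²⁺]_conc = 3 × 10^-4/0.05 = 0.00600.
E = 0 − (0.0592/2) log Q = −(0.0592/2)(-2.222) = 0.0658 V.

0.066 V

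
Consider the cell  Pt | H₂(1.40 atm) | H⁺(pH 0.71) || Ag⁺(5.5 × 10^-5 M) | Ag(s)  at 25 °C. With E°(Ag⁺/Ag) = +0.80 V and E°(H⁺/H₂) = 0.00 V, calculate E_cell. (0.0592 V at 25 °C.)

The Ag⁺/Ag couple is the cathode, so E°_cell = 0.80 V; n = 2.
[H⁺] = 10^(−0.71) = 0.19 M, and Q = [H⁺]^2 / ([Ag⁺]^2·P(H₂)) = 8.98 × 10^6.
E = E° − (0.0592/2) log Q = 0.80 − (0.0592/2)(6.953) = 0.594 V.

0.59 V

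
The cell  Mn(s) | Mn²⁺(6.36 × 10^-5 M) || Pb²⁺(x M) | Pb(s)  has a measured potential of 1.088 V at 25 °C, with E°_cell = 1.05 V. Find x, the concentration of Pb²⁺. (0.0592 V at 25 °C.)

0.0012 M

From the Nernst equation, log Q = n(E° − E)/0.0592 = 2(1.05 − 1.088)/0.0592 = -1.284, so Q = 0.0520.
With Q = [Mn²⁺]/[Pb²⁺] and the known concentrations, [Pb²⁺] in the denominator gives [Pb²⁺] = 0.0012 M.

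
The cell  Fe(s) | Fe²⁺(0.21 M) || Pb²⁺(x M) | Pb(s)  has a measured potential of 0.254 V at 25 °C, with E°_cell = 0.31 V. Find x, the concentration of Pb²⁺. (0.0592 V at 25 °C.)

0.0027 M

From the Nernst equation, log Q = n(E° − E)/0.0592 = 2(0.31 − 0.254)/0.0592 = 1.892, so Q = 78.0.
With Q = [Fe²⁺]/[Pb²⁺] and the known concentrations, [Pb²⁺] in the denominator gives [Pb²⁺] = 0.0027 M.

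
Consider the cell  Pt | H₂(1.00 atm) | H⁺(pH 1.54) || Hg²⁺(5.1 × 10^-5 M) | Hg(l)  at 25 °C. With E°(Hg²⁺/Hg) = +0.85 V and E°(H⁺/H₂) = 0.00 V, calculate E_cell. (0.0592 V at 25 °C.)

0.81 V

The Hg²⁺/Hg couple is the cathode, so E°_cell = 0.85 V; n = 2.
[H⁺] = 10^(−1.54) = 0.029 M, and Q = [H⁺]^2 / ([Hg²⁺]·P(H₂)) = 16.3.
E = E° − (0.0592/2) log Q = 0.85 − (0.0592/2)(1.212) = 0.814 V.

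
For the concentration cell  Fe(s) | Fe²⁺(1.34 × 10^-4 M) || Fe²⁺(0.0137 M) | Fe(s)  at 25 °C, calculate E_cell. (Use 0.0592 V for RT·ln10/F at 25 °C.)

0.059 V

Both half-cells are Fe²⁺/Fe, so E°_cell = 0. The concentrated side is the cathode; the cell reaction moves Fe²⁺ from high to low concentration with n = 2.
Q = [Fe²⁺]_dilute/[Fe²⁺]_conc = 1.34 × 10^-4/0.0137 = 0.00978.
E = 0 − (0.0592/2) log Q = −(0.0592/2)(-2.010) = 0.0595 V.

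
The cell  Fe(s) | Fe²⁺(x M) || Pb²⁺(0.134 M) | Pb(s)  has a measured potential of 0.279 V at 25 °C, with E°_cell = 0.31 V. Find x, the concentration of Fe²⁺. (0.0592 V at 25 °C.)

From the Nernst equation, log Q = n(E° − E)/0.0592 = 2(0.31 − 0.279)/0.0592 = 1.047, so Q = 11.2.
With Q = [Fe²⁺]/[Pb²⁺] and the known concentrations, [Fe²⁺] in the numerator gives [Fe²⁺] = 1.5 M.

1.5 M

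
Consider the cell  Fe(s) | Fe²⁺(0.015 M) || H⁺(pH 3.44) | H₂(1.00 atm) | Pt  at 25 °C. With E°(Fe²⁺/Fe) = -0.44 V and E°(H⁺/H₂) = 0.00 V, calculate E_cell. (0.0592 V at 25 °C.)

The hydrogen couple is the cathode, so E°_cell = 0.44 V; n = 2.
[H⁺] = 10^(−3.44) = 3.6 × 10^-4 M, and Q = [Fe²⁺]·P(H₂) / [H⁺]^2 = 1.14 × 10^5.
E = E° − (0.0592/2) log Q = 0.44 − (0.0592/2)(5.056) = 0.290 V.

0.29 V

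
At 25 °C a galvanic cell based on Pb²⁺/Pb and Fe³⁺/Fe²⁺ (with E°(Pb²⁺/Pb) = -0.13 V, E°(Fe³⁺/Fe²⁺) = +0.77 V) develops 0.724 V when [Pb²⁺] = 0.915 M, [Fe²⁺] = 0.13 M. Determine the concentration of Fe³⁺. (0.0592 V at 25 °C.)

1.3 × 10^-4 M

From the Nernst equation, log Q = n(E° − E)/0.0592 = 2(0.90 − 0.724)/0.0592 = 5.946, so Q = 8.83 × 10^5.
With Q = [Pb²⁺]·[Fe²⁺]^2/[Fe³⁺]^2 and the known concentrations, [Fe³⁺]^2 in the denominator gives [Fe³⁺] = 1.3 × 10^-4 M.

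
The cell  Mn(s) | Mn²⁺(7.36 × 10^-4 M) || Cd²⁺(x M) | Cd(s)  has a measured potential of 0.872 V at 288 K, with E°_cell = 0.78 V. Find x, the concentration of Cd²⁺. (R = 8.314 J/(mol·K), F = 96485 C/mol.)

From the Nernst equation, ln Q = nF(E° − E)/RT = 2×96485×(0.78 − 0.872)/(8.314×288) = -7.414, so Q = 6.03 × 10^-4.
With Q = [Mn²⁺]/[Cd²⁺] and the known concentrations, [Cd²⁺] in the denominator gives [Cd²⁺] = 1.2 M.

1.2 M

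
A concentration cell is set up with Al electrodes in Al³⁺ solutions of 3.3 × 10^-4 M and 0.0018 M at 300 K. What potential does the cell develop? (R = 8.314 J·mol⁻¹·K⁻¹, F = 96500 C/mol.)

Both half-cells are Al³⁺/Al, so E°_cell = 0. The concentrated side is the cathode; the cell reaction moves Al³⁺ from high to low concentration with n = 3.
Q = [Al³⁺]_dilute/[Al³⁺]_conc = 3.3 × 10^-4/0.0018 = 0.183.
E = 0 − (RT/nF) ln Q = −((8.314×300)/(3×96500))(-1.696) = 0.0146 V.

0.015 V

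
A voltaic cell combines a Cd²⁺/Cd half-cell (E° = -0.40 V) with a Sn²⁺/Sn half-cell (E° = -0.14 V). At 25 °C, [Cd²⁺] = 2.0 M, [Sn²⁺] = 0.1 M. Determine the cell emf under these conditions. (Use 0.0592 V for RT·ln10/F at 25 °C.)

0.221 V

The Sn²⁺/Sn couple has the higher reduction potential and acts as the cathode, so E°_cell = -0.14 − (-0.40) = 0.26 V.
Balancing electrons gives n = 2; the reaction quotient is Q = [Cd²⁺]/[Sn²⁺] = 20.0.
At 25 °C, E = E° − (0.0592/n) log Q = 0.26 − (0.0592/2)(1.301) = 0.260 − 0.039 = 0.221 V.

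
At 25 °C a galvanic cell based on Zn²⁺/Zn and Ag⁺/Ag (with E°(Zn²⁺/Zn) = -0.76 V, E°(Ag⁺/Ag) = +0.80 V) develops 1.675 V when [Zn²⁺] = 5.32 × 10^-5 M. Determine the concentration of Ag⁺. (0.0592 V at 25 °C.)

0.64 M

From the Nernst equation, log Q = n(E° − E)/0.0592 = 2(1.56 − 1.675)/0.0592 = -3.885, so Q = 1.3 × 10^-4.
With Q = [Zn²⁺]/[Ag⁺]^2 and the known concentrations, [Ag⁺]^2 in the denominator gives [Ag⁺] = 0.64 M.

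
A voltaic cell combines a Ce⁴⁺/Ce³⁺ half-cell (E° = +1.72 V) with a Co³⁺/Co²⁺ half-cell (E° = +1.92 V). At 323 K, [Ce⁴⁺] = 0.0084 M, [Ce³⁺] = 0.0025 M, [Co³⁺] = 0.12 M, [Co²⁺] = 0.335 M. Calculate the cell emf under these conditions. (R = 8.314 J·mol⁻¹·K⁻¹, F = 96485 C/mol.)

0.138 V

The Co³⁺/Co²⁺ couple has the higher reduction potential and acts as the cathode, so E°_cell = +1.92 − (+1.72) = 0.20 V.
Balancing electrons gives n = 1; the reaction quotient is Q = [Ce⁴⁺]·[Co²⁺]/([Ce³⁺]·[Co³⁺]) = 9.38.
E = E° − (RT/nF) ln Q = 0.20 − (8.314×323)/(1×96485) × (2.239) = 0.200 − 0.062 = 0.138 V.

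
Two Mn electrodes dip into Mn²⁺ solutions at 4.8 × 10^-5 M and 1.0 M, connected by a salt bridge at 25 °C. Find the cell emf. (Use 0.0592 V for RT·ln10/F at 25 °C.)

0.13 V

Both half-cells are Mn²⁺/Mn, so E°_cell = 0. The concentrated side is the cathode; the cell reaction moves Mn²⁺ from high to low concentration with n = 2.
Q = [Mn²⁺]_dilute/[Mn²⁺]_conc = 4.8 × 10^-5/1.0 = 4.8 × 10^-5.
E = 0 − (0.0592/2) log Q = −(0.0592/2)(-4.319) = 0.1278 V.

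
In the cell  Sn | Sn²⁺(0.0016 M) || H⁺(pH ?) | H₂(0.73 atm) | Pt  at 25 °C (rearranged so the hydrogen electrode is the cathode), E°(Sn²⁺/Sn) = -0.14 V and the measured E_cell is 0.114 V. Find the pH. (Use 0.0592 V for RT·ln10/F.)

E°_cell = 0.14 V and n = 2.
log Q = n(E° − E)/0.0592 = 2×(0.14 − 0.114)/0.0592 = 0.878.
With Q = [Sn²⁺]·P(H₂) / [H⁺]^2, solving for [H⁺] gives log[H⁺] = -1.905, so pH = 1.91.

pH = 1.91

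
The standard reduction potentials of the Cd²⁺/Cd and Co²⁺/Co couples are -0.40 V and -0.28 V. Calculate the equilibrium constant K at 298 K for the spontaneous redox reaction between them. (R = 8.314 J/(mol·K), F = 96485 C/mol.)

E°_cell = -0.28 − (-0.40) = 0.12 V, with n = 2 electrons transferred.
At equilibrium E = 0, so the Nernst equation gives ln K = nFE°/RT = (2)(96485)(0.12)/((8.314)(298)) = 9.35.
K = e^9.35 = 1.1 × 10^4.

1.1 × 10^4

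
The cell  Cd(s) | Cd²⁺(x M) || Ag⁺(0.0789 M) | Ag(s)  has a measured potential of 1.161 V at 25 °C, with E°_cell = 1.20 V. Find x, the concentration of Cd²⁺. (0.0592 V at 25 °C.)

From the Nernst equation, log Q = n(E° − E)/0.0592 = 2(1.20 − 1.161)/0.0592 = 1.318, so Q = 20.8.
With Q = [Cd²⁺]/[Ag⁺]^2 and the known concentrations, [Cd²⁺] in the numerator gives [Cd²⁺] = 0.13 M.

0.13 M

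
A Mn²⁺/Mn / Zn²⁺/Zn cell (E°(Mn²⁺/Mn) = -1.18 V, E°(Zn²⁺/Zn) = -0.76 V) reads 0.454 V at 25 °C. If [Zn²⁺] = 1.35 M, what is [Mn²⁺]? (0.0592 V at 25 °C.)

From the Nernst equation, log Q = n(E° − E)/0.0592 = 2(0.42 − 0.454)/0.0592 = -1.149, so Q = 0.0710.
With Q = [Mn²⁺]/[Zn²⁺] and the known concentrations, [Mn²⁺] in the numerator gives [Mn²⁺] = 0.096 M.

0.096 M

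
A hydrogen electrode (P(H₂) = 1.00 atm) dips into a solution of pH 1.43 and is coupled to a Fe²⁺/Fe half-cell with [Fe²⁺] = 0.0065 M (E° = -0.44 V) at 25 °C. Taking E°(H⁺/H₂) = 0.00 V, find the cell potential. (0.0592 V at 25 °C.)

The hydrogen couple is the cathode, so E°_cell = 0.44 V; n = 2.
[H⁺] = 10^(−1.43) = 0.037 M, and Q = [Fe²⁺]·P(H₂) / [H⁺]^2 = 4.71.
E = E° − (0.0592/2) log Q = 0.44 − (0.0592/2)(0.673) = 0.420 V.

0.42 V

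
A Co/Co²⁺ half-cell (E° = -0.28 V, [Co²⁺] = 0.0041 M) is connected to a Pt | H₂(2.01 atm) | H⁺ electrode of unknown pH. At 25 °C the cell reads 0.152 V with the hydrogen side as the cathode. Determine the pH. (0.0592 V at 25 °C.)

E°_cell = 0.28 V and n = 2.
log Q = n(E° − E)/0.0592 = 2×(0.28 − 0.152)/0.0592 = 4.324.
With Q = [Co²⁺]·P(H₂) / [H⁺]^2, solving for [H⁺] gives log[H⁺] = -3.204, so pH = 3.20.

pH = 3.20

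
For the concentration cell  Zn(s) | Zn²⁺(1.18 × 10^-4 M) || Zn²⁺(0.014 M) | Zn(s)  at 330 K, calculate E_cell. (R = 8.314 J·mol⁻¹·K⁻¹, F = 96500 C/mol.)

0.068 V

Both half-cells are Zn²⁺/Zn, so E°_cell = 0. The concentrated side is the cathode; the cell reaction moves Zn²⁺ from high to low concentration with n = 2.
Q = [Zn²⁺]_dilute/[Zn²⁺]_conc = 1.18 × 10^-4/0.014 = 0.00843.
E = 0 − (RT/nF) ln Q = −((8.314×330)/(2×96500))(-4.776) = 0.0679 V.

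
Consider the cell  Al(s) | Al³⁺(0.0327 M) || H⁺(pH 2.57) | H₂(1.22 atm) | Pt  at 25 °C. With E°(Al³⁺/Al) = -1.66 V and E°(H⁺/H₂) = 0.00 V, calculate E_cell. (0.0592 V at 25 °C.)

The hydrogen couple is the cathode, so E°_cell = 1.66 V; n = 6.
[H⁺] = 10^(−2.57) = 0.0027 M, and Q = [Al³⁺]^2·P(H₂)^3 / [H⁺]^6 = 5.11 × 10^12.
E = E° − (0.0592/6) log Q = 1.66 − (0.0592/6)(12.708) = 1.535 V.

1.53 V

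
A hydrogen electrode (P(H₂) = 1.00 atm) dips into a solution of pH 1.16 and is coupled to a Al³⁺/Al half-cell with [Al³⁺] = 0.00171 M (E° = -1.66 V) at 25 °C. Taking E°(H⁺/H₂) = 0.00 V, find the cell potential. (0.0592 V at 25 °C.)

The hydrogen couple is the cathode, so E°_cell = 1.66 V; n = 6.
[H⁺] = 10^(−1.16) = 0.069 M, and Q = [Al³⁺]^2·P(H₂)^3 / [H⁺]^6 = 26.7.
E = E° − (0.0592/6) log Q = 1.66 − (0.0592/6)(1.426) = 1.646 V.

1.65 V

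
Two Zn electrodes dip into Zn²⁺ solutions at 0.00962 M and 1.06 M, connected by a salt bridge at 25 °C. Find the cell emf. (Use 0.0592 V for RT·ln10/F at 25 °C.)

Both half-cells are Zn²⁺/Zn, so E°_cell = 0. The concentrated side is the cathode; the cell reaction moves Zn²⁺ from high to low concentration with n = 2.
Q = [Zn²⁺]_dilute/[Zn²⁺]_conc = 0.00962/1.06 = 0.00908.
E = 0 − (0.0592/2) log Q = −(0.0592/2)(-2.042) = 0.0604 V.

0.060 V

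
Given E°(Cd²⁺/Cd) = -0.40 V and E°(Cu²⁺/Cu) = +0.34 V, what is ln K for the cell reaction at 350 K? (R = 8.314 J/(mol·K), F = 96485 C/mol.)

ln K = 49.1

E°_cell = +0.34 − (-0.40) = 0.74 V, with n = 2 electrons transferred.
At equilibrium E = 0, so the Nernst equation gives ln K = nFE°/RT = (2)(96485)(0.74)/((8.314)(350)) = 49.07.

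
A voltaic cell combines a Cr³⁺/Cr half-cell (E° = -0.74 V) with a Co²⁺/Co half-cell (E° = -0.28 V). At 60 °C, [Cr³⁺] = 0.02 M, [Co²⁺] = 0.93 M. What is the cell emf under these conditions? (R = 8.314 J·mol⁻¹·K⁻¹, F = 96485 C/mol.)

0.496 V

The Co²⁺/Co couple has the higher reduction potential and acts as the cathode, so E°_cell = -0.28 − (-0.74) = 0.46 V.
Balancing electrons gives n = 6; the reaction quotient is Q = [Cr³⁺]^2/[Co²⁺]^3 = 4.97 × 10^-4.
E = E° − (RT/nF) ln Q = 0.46 − (8.314×333)/(6×96485) × (-7.606) = 0.460 + 0.036 = 0.496 V.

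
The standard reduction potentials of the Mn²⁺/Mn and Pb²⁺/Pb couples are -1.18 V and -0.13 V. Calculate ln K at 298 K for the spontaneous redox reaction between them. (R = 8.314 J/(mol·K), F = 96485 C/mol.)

ln K = 81.8

E°_cell = -0.13 − (-1.18) = 1.05 V, with n = 2 electrons transferred.
At equilibrium E = 0, so the Nernst equation gives ln K = nFE°/RT = (2)(96485)(1.05)/((8.314)(298)) = 81.78.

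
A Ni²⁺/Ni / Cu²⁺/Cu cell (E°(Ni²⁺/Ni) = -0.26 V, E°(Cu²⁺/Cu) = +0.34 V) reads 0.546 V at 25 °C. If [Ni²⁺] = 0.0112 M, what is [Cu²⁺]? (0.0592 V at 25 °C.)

1.7 × 10^-4 M

From the Nernst equation, log Q = n(E° − E)/0.0592 = 2(0.60 − 0.546)/0.0592 = 1.824, so Q = 66.7.
With Q = [Ni²⁺]/[Cu²⁺] and the known concentrations, [Cu²⁺] in the denominator gives [Cu²⁺] = 1.7 × 10^-4 M.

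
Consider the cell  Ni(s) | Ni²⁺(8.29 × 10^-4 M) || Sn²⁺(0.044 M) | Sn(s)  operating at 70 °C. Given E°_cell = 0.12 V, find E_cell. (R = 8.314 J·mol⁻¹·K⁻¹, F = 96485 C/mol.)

0.179 V

Balancing electrons gives n = 2; the reaction quotient is Q = [Ni²⁺]/[Sn²⁺] = 0.0188.
E = E° − (RT/nF) ln Q = 0.12 − (8.314×343)/(2×96485) × (-3.972) = 0.120 + 0.059 = 0.179 V.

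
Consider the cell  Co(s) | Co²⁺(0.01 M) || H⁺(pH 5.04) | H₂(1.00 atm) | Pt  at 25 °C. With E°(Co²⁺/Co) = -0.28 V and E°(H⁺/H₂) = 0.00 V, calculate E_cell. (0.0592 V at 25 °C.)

0.041 V

The hydrogen couple is the cathode, so E°_cell = 0.28 V; n = 2.
[H⁺] = 10^(−5.04) = 9.1 × 10^-6 M, and Q = [Co²⁺]·P(H₂) / [H⁺]^2 = 1.2 × 10^8.
E = E° − (0.0592/2) log Q = 0.28 − (0.0592/2)(8.080) = 0.041 V.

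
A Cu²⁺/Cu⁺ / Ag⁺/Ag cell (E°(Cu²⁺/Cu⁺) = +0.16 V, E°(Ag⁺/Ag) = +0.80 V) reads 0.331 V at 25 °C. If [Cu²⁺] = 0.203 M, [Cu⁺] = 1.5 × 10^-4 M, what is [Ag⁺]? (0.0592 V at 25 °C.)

From the Nernst equation, log Q = n(E° − E)/0.0592 = 1(0.64 − 0.331)/0.0592 = 5.220, so Q = 1.66 × 10^5.
With Q = [Cu²⁺]/([Cu⁺]·[Ag⁺]) and the known concentrations, [Ag⁺] in the denominator gives [Ag⁺] = 0.0082 M.

0.0082 M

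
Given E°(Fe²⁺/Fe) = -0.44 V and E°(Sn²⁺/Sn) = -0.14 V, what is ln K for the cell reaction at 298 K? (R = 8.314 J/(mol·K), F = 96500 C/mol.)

E°_cell = -0.14 − (-0.44) = 0.30 V, with n = 2 electrons transferred.
At equilibrium E = 0, so the Nernst equation gives ln K = nFE°/RT = (2)(96500)(0.30)/((8.314)(298)) = 23.37.

ln K = 23.4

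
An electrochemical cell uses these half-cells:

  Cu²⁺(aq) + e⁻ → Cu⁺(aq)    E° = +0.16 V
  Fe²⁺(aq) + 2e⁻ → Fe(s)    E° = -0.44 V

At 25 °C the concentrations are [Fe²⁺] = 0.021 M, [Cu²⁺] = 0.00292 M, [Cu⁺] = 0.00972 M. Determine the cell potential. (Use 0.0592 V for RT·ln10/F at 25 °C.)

The Cu²⁺/Cu⁺ couple has the higher reduction potential and acts as the cathode, so E°_cell = +0.16 − (-0.44) = 0.60 V.
Balancing electrons gives n = 2; the reaction quotient is Q = [Fe²⁺]·[Cu⁺]^2/[Cu²⁺]^2 = 0.233.
At 25 °C, E = E° − (0.0592/n) log Q = 0.60 − (0.0592/2)(-0.633) = 0.600 + 0.019 = 0.619 V.

0.619 V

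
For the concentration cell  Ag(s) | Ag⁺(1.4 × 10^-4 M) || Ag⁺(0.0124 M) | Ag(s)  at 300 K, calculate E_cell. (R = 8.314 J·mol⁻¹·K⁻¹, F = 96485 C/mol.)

Both half-cells are Ag⁺/Ag, so E°_cell = 0. The concentrated side is the cathode; the cell reaction moves Ag⁺ from high to low concentration with n = 1.
Q = [Ag⁺]_dilute/[Ag⁺]_conc = 1.4 × 10^-4/0.0124 = 0.0113.
E = 0 − (RT/nF) ln Q = −((8.314×300)/(1×96485))(-4.484) = 0.1159 V.

0.12 V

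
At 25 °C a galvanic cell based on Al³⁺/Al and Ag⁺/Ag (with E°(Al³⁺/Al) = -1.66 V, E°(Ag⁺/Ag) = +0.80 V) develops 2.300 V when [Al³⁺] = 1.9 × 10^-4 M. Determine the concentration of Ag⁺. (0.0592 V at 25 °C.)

1.1 × 10^-4 M

From the Nernst equation, log Q = n(E° − E)/0.0592 = 3(2.46 − 2.300)/0.0592 = 8.108, so Q = 1.28 × 10^8.
With Q = [Al³⁺]/[Ag⁺]^3 and the known concentrations, [Ag⁺]^3 in the denominator gives [Ag⁺] = 1.1 × 10^-4 M.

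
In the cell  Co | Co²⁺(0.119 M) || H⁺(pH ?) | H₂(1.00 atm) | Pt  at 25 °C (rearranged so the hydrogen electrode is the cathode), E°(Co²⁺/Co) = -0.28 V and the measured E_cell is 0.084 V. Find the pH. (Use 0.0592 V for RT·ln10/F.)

E°_cell = 0.28 V and n = 2.
log Q = n(E° − E)/0.0592 = 2×(0.28 − 0.084)/0.0592 = 6.622.
With Q = [Co²⁺]·P(H₂) / [H⁺]^2, solving for [H⁺] gives log[H⁺] = -3.773, so pH = 3.77.

pH = 3.77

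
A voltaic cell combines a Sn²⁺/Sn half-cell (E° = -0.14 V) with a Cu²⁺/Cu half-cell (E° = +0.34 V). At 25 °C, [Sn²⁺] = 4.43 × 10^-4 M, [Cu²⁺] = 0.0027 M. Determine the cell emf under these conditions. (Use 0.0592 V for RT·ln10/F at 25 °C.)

0.503 V

The Cu²⁺/Cu couple has the higher reduction potential and acts as the cathode, so E°_cell = +0.34 − (-0.14) = 0.48 V.
Balancing electrons gives n = 2; the reaction quotient is Q = [Sn²⁺]/[Cu²⁺] = 0.164.
At 25 °C, E = E° − (0.0592/n) log Q = 0.48 − (0.0592/2)(-0.785) = 0.480 + 0.023 = 0.503 V.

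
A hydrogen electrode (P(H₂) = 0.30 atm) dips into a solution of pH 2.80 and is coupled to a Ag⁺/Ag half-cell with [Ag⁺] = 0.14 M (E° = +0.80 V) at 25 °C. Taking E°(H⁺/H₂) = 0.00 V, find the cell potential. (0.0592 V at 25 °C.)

The Ag⁺/Ag couple is the cathode, so E°_cell = 0.80 V; n = 2.
[H⁺] = 10^(−2.80) = 0.0016 M, and Q = [H⁺]^2 / ([Ag⁺]^2·P(H₂)) = 4.27 × 10^-4.
E = E° − (0.0592/2) log Q = 0.80 − (0.0592/2)(-3.369) = 0.900 V.

0.90 V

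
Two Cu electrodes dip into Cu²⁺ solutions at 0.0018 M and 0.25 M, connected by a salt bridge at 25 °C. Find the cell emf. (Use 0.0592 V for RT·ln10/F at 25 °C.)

Both half-cells are Cu²⁺/Cu, so E°_cell = 0. The concentrated side is the cathode; the cell reaction moves Cu²⁺ from high to low concentration with n = 2.
Q = [Cu²⁺]_dilute/[Cu²⁺]_conc = 0.0018/0.25 = 0.00720.
E = 0 − (0.0592/2) log Q = −(0.0592/2)(-2.143) = 0.0634 V.

0.063 V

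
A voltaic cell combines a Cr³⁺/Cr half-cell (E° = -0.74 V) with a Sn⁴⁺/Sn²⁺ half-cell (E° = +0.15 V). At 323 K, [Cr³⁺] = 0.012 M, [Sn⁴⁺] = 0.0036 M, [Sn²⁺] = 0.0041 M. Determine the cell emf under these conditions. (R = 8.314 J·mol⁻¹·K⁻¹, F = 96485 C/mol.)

0.929 V

The Sn⁴⁺/Sn²⁺ couple has the higher reduction potential and acts as the cathode, so E°_cell = +0.15 − (-0.74) = 0.89 V.
Balancing electrons gives n = 6; the reaction quotient is Q = [Cr³⁺]^2·[Sn²⁺]^3/[Sn⁴⁺]^3 = 2.13 × 10^-4.
E = E° − (RT/nF) ln Q = 0.89 − (8.314×323)/(6×96485) × (-8.456) = 0.890 + 0.039 = 0.929 V.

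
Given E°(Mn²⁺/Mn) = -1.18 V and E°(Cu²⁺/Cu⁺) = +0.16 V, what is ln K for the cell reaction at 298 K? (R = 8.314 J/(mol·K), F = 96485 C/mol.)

ln K = 104.4

E°_cell = +0.16 − (-1.18) = 1.34 V, with n = 2 electrons transferred.
At equilibrium E = 0, so the Nernst equation gives ln K = nFE°/RT = (2)(96485)(1.34)/((8.314)(298)) = 104.37.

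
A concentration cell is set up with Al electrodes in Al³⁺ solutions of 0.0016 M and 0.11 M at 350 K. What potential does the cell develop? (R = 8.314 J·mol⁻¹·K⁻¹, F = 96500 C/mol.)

0.043 V

Both half-cells are Al³⁺/Al, so E°_cell = 0. The concentrated side is the cathode; the cell reaction moves Al³⁺ from high to low concentration with n = 3.
Q = [Al³⁺]_dilute/[Al³⁺]_conc = 0.0016/0.11 = 0.0145.
E = 0 − (RT/nF) ln Q = −((8.314×350)/(3×96500))(-4.230) = 0.0425 V.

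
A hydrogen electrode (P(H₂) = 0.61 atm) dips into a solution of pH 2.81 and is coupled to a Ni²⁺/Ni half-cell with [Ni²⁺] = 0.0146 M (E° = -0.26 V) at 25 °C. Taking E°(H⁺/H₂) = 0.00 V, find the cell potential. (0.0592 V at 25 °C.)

0.15 V

The hydrogen couple is the cathode, so E°_cell = 0.26 V; n = 2.
[H⁺] = 10^(−2.81) = 0.0015 M, and Q = [Ni²⁺]·P(H₂) / [H⁺]^2 = 3710.
E = E° − (0.0592/2) log Q = 0.26 − (0.0592/2)(3.570) = 0.154 V.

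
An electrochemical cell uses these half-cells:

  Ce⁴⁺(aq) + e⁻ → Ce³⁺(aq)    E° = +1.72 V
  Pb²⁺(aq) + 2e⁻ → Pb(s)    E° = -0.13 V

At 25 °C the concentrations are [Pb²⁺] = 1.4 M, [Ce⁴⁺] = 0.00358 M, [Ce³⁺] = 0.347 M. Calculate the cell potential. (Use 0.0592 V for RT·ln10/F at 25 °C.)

The Ce⁴⁺/Ce³⁺ couple has the higher reduction potential and acts as the cathode, so E°_cell = +1.72 − (-0.13) = 1.85 V.
Balancing electrons gives n = 2; the reaction quotient is Q = [Pb²⁺]·[Ce³⁺]^2/[Ce⁴⁺]^2 = 1.32 × 10^4.
At 25 °C, E = E° − (0.0592/n) log Q = 1.85 − (0.0592/2)(4.119) = 1.850 − 0.122 = 1.728 V.

1.73 V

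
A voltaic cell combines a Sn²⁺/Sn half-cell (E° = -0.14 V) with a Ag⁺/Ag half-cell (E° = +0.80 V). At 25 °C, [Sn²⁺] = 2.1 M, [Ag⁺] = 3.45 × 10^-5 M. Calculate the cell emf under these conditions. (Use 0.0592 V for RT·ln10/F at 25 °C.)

The Ag⁺/Ag couple has the higher reduction potential and acts as the cathode, so E°_cell = +0.80 − (-0.14) = 0.94 V.
Balancing electrons gives n = 2; the reaction quotient is Q = [Sn²⁺]/[Ag⁺]^2 = 1.76 × 10^9.
At 25 °C, E = E° − (0.0592/n) log Q = 0.94 − (0.0592/2)(9.247) = 0.940 − 0.274 = 0.666 V.

0.666 V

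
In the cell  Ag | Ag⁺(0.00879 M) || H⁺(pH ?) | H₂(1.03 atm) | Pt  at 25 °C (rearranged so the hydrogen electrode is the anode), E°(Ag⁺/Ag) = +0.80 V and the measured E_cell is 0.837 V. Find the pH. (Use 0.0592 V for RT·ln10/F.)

pH = 2.67

E°_cell = 0.80 V and n = 2.
log Q = n(E° − E)/0.0592 = 2×(0.80 − 0.837)/0.0592 = -1.250.
With Q = [H⁺]^2 / ([Ag⁺]^2·P(H₂)), solving for [H⁺] gives log[H⁺] = -2.675, so pH = 2.67.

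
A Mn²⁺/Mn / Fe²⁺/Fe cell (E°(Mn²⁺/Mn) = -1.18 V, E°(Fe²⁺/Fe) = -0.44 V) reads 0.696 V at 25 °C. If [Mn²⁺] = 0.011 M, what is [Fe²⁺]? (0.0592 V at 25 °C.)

From the Nernst equation, log Q = n(E° − E)/0.0592 = 2(0.74 − 0.696)/0.0592 = 1.486, so Q = 30.7.
With Q = [Mn²⁺]/[Fe²⁺] and the known concentrations, [Fe²⁺] in the denominator gives [Fe²⁺] = 3.6 × 10^-4 M.

3.6 × 10^-4 M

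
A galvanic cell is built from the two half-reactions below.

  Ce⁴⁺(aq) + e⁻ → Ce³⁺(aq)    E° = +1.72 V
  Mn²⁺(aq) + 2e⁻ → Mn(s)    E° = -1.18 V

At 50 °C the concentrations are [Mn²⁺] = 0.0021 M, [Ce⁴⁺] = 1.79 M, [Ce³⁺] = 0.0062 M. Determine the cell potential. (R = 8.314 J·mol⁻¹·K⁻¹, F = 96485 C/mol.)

The Ce⁴⁺/Ce³⁺ couple has the higher reduction potential and acts as the cathode, so E°_cell = +1.72 − (-1.18) = 2.90 V.
Balancing electrons gives n = 2; the reaction quotient is Q = [Mn²⁺]·[Ce³⁺]^2/[Ce⁴⁺]^2 = 2.52 × 10^-8.
E = E° − (RT/nF) ln Q = 2.90 − (8.314×323)/(2×96485) × (-17.497) = 2.900 + 0.243 = 3.143 V.

3.14 V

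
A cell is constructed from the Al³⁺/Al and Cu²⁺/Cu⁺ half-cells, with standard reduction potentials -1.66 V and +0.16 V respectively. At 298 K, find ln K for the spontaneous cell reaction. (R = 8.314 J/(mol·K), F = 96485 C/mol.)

ln K = 212.6

E°_cell = +0.16 − (-1.66) = 1.82 V, with n = 3 electrons transferred.
At equilibrium E = 0, so the Nernst equation gives ln K = nFE°/RT = (3)(96485)(1.82)/((8.314)(298)) = 212.63.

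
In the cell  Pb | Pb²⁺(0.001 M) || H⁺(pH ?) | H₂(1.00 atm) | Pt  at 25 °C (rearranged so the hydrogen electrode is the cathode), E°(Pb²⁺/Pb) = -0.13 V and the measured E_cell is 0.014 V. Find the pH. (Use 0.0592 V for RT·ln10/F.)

pH = 3.46

E°_cell = 0.13 V and n = 2.
log Q = n(E° − E)/0.0592 = 2×(0.13 − 0.014)/0.0592 = 3.919.
With Q = [Pb²⁺]·P(H₂) / [H⁺]^2, solving for [H⁺] gives log[H⁺] = -3.459, so pH = 3.46.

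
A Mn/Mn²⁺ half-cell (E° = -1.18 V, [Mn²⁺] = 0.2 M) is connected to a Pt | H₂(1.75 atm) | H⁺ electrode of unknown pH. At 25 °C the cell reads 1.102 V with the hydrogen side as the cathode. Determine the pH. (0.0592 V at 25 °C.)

E°_cell = 1.18 V and n = 2.
log Q = n(E° − E)/0.0592 = 2×(1.18 − 1.102)/0.0592 = 2.635.
With Q = [Mn²⁺]·P(H₂) / [H⁺]^2, solving for [H⁺] gives log[H⁺] = -1.546, so pH = 1.55.

pH = 1.55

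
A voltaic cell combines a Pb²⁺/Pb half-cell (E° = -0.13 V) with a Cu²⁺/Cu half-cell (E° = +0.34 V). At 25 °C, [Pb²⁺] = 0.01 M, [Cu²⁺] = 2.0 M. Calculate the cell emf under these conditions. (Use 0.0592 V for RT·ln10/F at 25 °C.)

The Cu²⁺/Cu couple has the higher reduction potential and acts as the cathode, so E°_cell = +0.34 − (-0.13) = 0.47 V.
Balancing electrons gives n = 2; the reaction quotient is Q = [Pb²⁺]/[Cu²⁺] = 0.00500.
At 25 °C, E = E° − (0.0592/n) log Q = 0.47 − (0.0592/2)(-2.301) = 0.470 + 0.068 = 0.538 V.

0.538 V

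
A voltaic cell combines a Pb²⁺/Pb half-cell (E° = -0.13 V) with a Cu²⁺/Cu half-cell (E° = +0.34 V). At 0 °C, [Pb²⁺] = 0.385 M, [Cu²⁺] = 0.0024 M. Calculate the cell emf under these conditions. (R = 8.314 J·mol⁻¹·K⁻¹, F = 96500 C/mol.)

0.410 V

The Cu²⁺/Cu couple has the higher reduction potential and acts as the cathode, so E°_cell = +0.34 − (-0.13) = 0.47 V.
Balancing electrons gives n = 2; the reaction quotient is Q = [Pb²⁺]/[Cu²⁺] = 160.
E = E° − (RT/nF) ln Q = 0.47 − (8.314×273)/(2×96500) × (5.078) = 0.470 − 0.060 = 0.410 V.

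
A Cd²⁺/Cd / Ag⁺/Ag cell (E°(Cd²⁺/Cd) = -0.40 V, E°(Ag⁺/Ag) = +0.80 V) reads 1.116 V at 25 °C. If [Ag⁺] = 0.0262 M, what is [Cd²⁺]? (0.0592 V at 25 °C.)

From the Nernst equation, log Q = n(E° − E)/0.0592 = 2(1.20 − 1.116)/0.0592 = 2.838, so Q = 688.
With Q = [Cd²⁺]/[Ag⁺]^2 and the known concentrations, [Cd²⁺] in the numerator gives [Cd²⁺] = 0.47 M.

0.47 M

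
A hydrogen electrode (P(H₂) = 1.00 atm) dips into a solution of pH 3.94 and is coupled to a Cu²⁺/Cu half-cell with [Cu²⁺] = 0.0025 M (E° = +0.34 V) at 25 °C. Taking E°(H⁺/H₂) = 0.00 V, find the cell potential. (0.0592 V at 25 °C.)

0.50 V

The Cu²⁺/Cu couple is the cathode, so E°_cell = 0.34 V; n = 2.
[H⁺] = 10^(−3.94) = 1.1 × 10^-4 M, and Q = [H⁺]^2 / ([Cu²⁺]·P(H₂)) = 5.27 × 10^-6.
E = E° − (0.0592/2) log Q = 0.34 − (0.0592/2)(-5.278) = 0.496 V.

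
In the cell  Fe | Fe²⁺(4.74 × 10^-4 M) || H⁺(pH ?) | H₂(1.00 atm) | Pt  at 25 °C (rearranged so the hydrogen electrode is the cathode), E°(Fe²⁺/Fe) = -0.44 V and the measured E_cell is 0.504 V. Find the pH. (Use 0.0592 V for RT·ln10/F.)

E°_cell = 0.44 V and n = 2.
log Q = n(E° − E)/0.0592 = 2×(0.44 − 0.504)/0.0592 = -2.162.
With Q = [Fe²⁺]·P(H₂) / [H⁺]^2, solving for [H⁺] gives log[H⁺] = -0.581, so pH = 0.58.

pH = 0.58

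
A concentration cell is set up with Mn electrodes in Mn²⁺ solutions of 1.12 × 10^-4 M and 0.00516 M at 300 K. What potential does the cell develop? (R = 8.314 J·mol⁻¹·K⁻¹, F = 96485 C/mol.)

0.050 V

Both half-cells are Mn²⁺/Mn, so E°_cell = 0. The concentrated side is the cathode; the cell reaction moves Mn²⁺ from high to low concentration with n = 2.
Q = [Mn²⁺]_dilute/[Mn²⁺]_conc = 1.12 × 10^-4/0.00516 = 0.0217.
E = 0 − (RT/nF) ln Q = −((8.314×300)/(2×96485))(-3.830) = 0.0495 V.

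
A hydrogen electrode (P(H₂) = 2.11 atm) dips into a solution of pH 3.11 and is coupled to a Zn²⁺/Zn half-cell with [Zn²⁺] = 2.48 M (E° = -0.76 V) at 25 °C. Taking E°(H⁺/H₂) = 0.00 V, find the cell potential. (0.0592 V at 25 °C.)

The hydrogen couple is the cathode, so E°_cell = 0.76 V; n = 2.
[H⁺] = 10^(−3.11) = 7.8 × 10^-4 M, and Q = [Zn²⁺]·P(H₂) / [H⁺]^2 = 8.68 × 10^6.
E = E° − (0.0592/2) log Q = 0.76 − (0.0592/2)(6.939) = 0.555 V.

0.55 V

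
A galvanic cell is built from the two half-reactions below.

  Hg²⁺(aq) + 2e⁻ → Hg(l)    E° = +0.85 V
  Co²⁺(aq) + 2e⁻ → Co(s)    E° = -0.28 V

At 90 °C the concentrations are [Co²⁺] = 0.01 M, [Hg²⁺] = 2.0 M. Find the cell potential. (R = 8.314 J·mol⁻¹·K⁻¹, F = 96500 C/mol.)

1.21 V

The Hg²⁺/Hg couple has the higher reduction potential and acts as the cathode, so E°_cell = +0.85 − (-0.28) = 1.13 V.
Balancing electrons gives n = 2; the reaction quotient is Q = [Co²⁺]/[Hg²⁺] = 0.00500.
E = E° − (RT/nF) ln Q = 1.13 − (8.314×363)/(2×96500) × (-5.298) = 1.130 + 0.083 = 1.213 V.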